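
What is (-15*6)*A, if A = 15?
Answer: -1350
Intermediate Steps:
(-15*6)*A = -15*6*15 = -90*15 = -1350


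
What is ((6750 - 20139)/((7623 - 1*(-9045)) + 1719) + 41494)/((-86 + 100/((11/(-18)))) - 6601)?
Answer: -2797434893/461863053 ≈ -6.0568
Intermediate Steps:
((6750 - 20139)/((7623 - 1*(-9045)) + 1719) + 41494)/((-86 + 100/((11/(-18)))) - 6601) = (-13389/((7623 + 9045) + 1719) + 41494)/((-86 + 100/((11*(-1/18)))) - 6601) = (-13389/(16668 + 1719) + 41494)/((-86 + 100/(-11/18)) - 6601) = (-13389/18387 + 41494)/((-86 + 100*(-18/11)) - 6601) = (-13389*1/18387 + 41494)/((-86 - 1800/11) - 6601) = (-4463/6129 + 41494)/(-2746/11 - 6601) = 254312263/(6129*(-75357/11)) = (254312263/6129)*(-11/75357) = -2797434893/461863053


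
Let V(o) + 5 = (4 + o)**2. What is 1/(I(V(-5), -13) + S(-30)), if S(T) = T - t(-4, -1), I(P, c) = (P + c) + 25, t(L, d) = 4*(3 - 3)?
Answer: -1/22 ≈ -0.045455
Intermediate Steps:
t(L, d) = 0 (t(L, d) = 4*0 = 0)
V(o) = -5 + (4 + o)**2
I(P, c) = 25 + P + c
S(T) = T (S(T) = T - 1*0 = T + 0 = T)
1/(I(V(-5), -13) + S(-30)) = 1/((25 + (-5 + (4 - 5)**2) - 13) - 30) = 1/((25 + (-5 + (-1)**2) - 13) - 30) = 1/((25 + (-5 + 1) - 13) - 30) = 1/((25 - 4 - 13) - 30) = 1/(8 - 30) = 1/(-22) = -1/22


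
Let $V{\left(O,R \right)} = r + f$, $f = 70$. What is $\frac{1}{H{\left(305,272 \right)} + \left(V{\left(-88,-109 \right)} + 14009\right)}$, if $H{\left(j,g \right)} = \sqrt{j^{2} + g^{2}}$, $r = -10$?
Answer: $\frac{14069}{197769752} - \frac{\sqrt{167009}}{197769752} \approx 6.9072 \cdot 10^{-5}$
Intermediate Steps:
$V{\left(O,R \right)} = 60$ ($V{\left(O,R \right)} = -10 + 70 = 60$)
$H{\left(j,g \right)} = \sqrt{g^{2} + j^{2}}$
$\frac{1}{H{\left(305,272 \right)} + \left(V{\left(-88,-109 \right)} + 14009\right)} = \frac{1}{\sqrt{272^{2} + 305^{2}} + \left(60 + 14009\right)} = \frac{1}{\sqrt{73984 + 93025} + 14069} = \frac{1}{\sqrt{167009} + 14069} = \frac{1}{14069 + \sqrt{167009}}$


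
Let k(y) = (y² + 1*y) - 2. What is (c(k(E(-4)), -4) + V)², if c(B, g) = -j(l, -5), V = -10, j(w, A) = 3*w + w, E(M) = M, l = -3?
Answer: 4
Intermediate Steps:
j(w, A) = 4*w
k(y) = -2 + y + y² (k(y) = (y² + y) - 2 = (y + y²) - 2 = -2 + y + y²)
c(B, g) = 12 (c(B, g) = -4*(-3) = -1*(-12) = 12)
(c(k(E(-4)), -4) + V)² = (12 - 10)² = 2² = 4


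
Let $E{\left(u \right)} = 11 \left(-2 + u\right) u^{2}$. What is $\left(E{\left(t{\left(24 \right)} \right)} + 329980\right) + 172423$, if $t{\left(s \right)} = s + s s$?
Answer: $2368582403$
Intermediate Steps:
$t{\left(s \right)} = s + s^{2}$
$E{\left(u \right)} = u^{2} \left(-22 + 11 u\right)$ ($E{\left(u \right)} = \left(-22 + 11 u\right) u^{2} = u^{2} \left(-22 + 11 u\right)$)
$\left(E{\left(t{\left(24 \right)} \right)} + 329980\right) + 172423 = \left(11 \left(24 \left(1 + 24\right)\right)^{2} \left(-2 + 24 \left(1 + 24\right)\right) + 329980\right) + 172423 = \left(11 \left(24 \cdot 25\right)^{2} \left(-2 + 24 \cdot 25\right) + 329980\right) + 172423 = \left(11 \cdot 600^{2} \left(-2 + 600\right) + 329980\right) + 172423 = \left(11 \cdot 360000 \cdot 598 + 329980\right) + 172423 = \left(2368080000 + 329980\right) + 172423 = 2368409980 + 172423 = 2368582403$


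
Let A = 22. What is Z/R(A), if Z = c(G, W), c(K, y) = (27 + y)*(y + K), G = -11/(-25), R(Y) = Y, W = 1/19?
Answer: 60138/99275 ≈ 0.60577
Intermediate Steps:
W = 1/19 ≈ 0.052632
G = 11/25 (G = -11*(-1/25) = 11/25 ≈ 0.44000)
c(K, y) = (27 + y)*(K + y)
Z = 120276/9025 (Z = (1/19)**2 + 27*(11/25) + 27*(1/19) + (11/25)*(1/19) = 1/361 + 297/25 + 27/19 + 11/475 = 120276/9025 ≈ 13.327)
Z/R(A) = (120276/9025)/22 = (120276/9025)*(1/22) = 60138/99275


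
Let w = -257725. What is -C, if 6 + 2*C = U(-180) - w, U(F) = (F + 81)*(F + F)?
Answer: -293359/2 ≈ -1.4668e+5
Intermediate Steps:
U(F) = 2*F*(81 + F) (U(F) = (81 + F)*(2*F) = 2*F*(81 + F))
C = 293359/2 (C = -3 + (2*(-180)*(81 - 180) - 1*(-257725))/2 = -3 + (2*(-180)*(-99) + 257725)/2 = -3 + (35640 + 257725)/2 = -3 + (½)*293365 = -3 + 293365/2 = 293359/2 ≈ 1.4668e+5)
-C = -1*293359/2 = -293359/2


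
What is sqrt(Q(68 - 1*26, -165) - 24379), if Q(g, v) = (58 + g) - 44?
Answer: I*sqrt(24323) ≈ 155.96*I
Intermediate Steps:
Q(g, v) = 14 + g
sqrt(Q(68 - 1*26, -165) - 24379) = sqrt((14 + (68 - 1*26)) - 24379) = sqrt((14 + (68 - 26)) - 24379) = sqrt((14 + 42) - 24379) = sqrt(56 - 24379) = sqrt(-24323) = I*sqrt(24323)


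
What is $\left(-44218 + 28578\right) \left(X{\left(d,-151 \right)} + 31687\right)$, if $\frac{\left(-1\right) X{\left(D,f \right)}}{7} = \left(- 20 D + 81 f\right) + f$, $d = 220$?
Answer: $-2332878040$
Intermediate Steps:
$X{\left(D,f \right)} = - 574 f + 140 D$ ($X{\left(D,f \right)} = - 7 \left(\left(- 20 D + 81 f\right) + f\right) = - 7 \left(- 20 D + 82 f\right) = - 574 f + 140 D$)
$\left(-44218 + 28578\right) \left(X{\left(d,-151 \right)} + 31687\right) = \left(-44218 + 28578\right) \left(\left(\left(-574\right) \left(-151\right) + 140 \cdot 220\right) + 31687\right) = - 15640 \left(\left(86674 + 30800\right) + 31687\right) = - 15640 \left(117474 + 31687\right) = \left(-15640\right) 149161 = -2332878040$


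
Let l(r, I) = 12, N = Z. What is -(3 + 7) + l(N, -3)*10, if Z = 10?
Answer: 110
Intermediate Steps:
N = 10
-(3 + 7) + l(N, -3)*10 = -(3 + 7) + 12*10 = -1*10 + 120 = -10 + 120 = 110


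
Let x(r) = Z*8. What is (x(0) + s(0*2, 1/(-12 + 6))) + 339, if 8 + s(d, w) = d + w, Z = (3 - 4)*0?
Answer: 1985/6 ≈ 330.83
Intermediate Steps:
Z = 0 (Z = -1*0 = 0)
x(r) = 0 (x(r) = 0*8 = 0)
s(d, w) = -8 + d + w (s(d, w) = -8 + (d + w) = -8 + d + w)
(x(0) + s(0*2, 1/(-12 + 6))) + 339 = (0 + (-8 + 0*2 + 1/(-12 + 6))) + 339 = (0 + (-8 + 0 + 1/(-6))) + 339 = (0 + (-8 + 0 - 1/6)) + 339 = (0 - 49/6) + 339 = -49/6 + 339 = 1985/6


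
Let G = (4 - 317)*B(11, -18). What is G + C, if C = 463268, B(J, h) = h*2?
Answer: 474536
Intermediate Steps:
B(J, h) = 2*h
G = 11268 (G = (4 - 317)*(2*(-18)) = -313*(-36) = 11268)
G + C = 11268 + 463268 = 474536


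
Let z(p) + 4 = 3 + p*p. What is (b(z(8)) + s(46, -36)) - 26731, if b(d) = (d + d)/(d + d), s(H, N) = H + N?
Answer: -26720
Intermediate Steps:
z(p) = -1 + p² (z(p) = -4 + (3 + p*p) = -4 + (3 + p²) = -1 + p²)
b(d) = 1 (b(d) = (2*d)/((2*d)) = (2*d)*(1/(2*d)) = 1)
(b(z(8)) + s(46, -36)) - 26731 = (1 + (46 - 36)) - 26731 = (1 + 10) - 26731 = 11 - 26731 = -26720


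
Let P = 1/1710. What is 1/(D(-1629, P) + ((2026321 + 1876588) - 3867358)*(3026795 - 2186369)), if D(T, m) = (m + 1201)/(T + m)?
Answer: 2785589/83227785592859903 ≈ 3.3469e-11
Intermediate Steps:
P = 1/1710 ≈ 0.00058480
D(T, m) = (1201 + m)/(T + m)
1/(D(-1629, P) + ((2026321 + 1876588) - 3867358)*(3026795 - 2186369)) = 1/((1201 + 1/1710)/(-1629 + 1/1710) + ((2026321 + 1876588) - 3867358)*(3026795 - 2186369)) = 1/((2053711/1710)/(-2785589/1710) + (3902909 - 3867358)*840426) = 1/(-1710/2785589*2053711/1710 + 35551*840426) = 1/(-2053711/2785589 + 29877984726) = 1/(83227785592859903/2785589) = 2785589/83227785592859903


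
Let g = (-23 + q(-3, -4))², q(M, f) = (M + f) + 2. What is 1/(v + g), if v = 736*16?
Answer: 1/12560 ≈ 7.9618e-5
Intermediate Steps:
q(M, f) = 2 + M + f
v = 11776
g = 784 (g = (-23 + (2 - 3 - 4))² = (-23 - 5)² = (-28)² = 784)
1/(v + g) = 1/(11776 + 784) = 1/12560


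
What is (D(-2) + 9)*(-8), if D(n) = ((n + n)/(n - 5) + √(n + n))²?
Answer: -2088/49 - 128*I/7 ≈ -42.612 - 18.286*I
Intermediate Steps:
D(n) = (√2*√n + 2*n/(-5 + n))² (D(n) = ((2*n)/(-5 + n) + √(2*n))² = (2*n/(-5 + n) + √2*√n)² = (√2*√n + 2*n/(-5 + n))²)
(D(-2) + 9)*(-8) = ((2*(-2) + √2*(-2)^(3/2) - 5*√2*√(-2))²/(-5 - 2)² + 9)*(-8) = ((-4 + √2*(-2*I*√2) - 5*√2*I*√2)²/(-7)² + 9)*(-8) = ((-4 - 4*I - 10*I)²/49 + 9)*(-8) = ((-4 - 14*I)²/49 + 9)*(-8) = (9 + (-4 - 14*I)²/49)*(-8) = -72 - 8*(-4 - 14*I)²/49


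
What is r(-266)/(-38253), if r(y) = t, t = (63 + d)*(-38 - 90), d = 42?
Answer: 4480/12751 ≈ 0.35135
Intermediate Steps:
t = -13440 (t = (63 + 42)*(-38 - 90) = 105*(-128) = -13440)
r(y) = -13440
r(-266)/(-38253) = -13440/(-38253) = -13440*(-1/38253) = 4480/12751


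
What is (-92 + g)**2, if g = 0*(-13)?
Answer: 8464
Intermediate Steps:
g = 0
(-92 + g)**2 = (-92 + 0)**2 = (-92)**2 = 8464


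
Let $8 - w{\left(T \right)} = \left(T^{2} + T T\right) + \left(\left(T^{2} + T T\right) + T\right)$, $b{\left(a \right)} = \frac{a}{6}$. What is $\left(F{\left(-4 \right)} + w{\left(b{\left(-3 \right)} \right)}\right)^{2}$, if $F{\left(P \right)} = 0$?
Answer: $\frac{225}{4} \approx 56.25$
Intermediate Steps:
$b{\left(a \right)} = \frac{a}{6}$ ($b{\left(a \right)} = a \frac{1}{6} = \frac{a}{6}$)
$w{\left(T \right)} = 8 - T - 4 T^{2}$ ($w{\left(T \right)} = 8 - \left(\left(T^{2} + T T\right) + \left(\left(T^{2} + T T\right) + T\right)\right) = 8 - \left(\left(T^{2} + T^{2}\right) + \left(\left(T^{2} + T^{2}\right) + T\right)\right) = 8 - \left(2 T^{2} + \left(2 T^{2} + T\right)\right) = 8 - \left(2 T^{2} + \left(T + 2 T^{2}\right)\right) = 8 - \left(T + 4 T^{2}\right) = 8 - T - 4 T^{2}$)
$\left(F{\left(-4 \right)} + w{\left(b{\left(-3 \right)} \right)}\right)^{2} = \left(0 - \left(-8 + 1 - \frac{1}{2}\right)\right)^{2} = \left(0 - \left(- \frac{17}{2} + 1\right)\right)^{2} = \left(0 + \left(8 + \frac{1}{2} - 1\right)\right)^{2} = \left(0 + \frac{15}{2}\right)^{2} = \left(\frac{15}{2}\right)^{2} = \frac{225}{4}$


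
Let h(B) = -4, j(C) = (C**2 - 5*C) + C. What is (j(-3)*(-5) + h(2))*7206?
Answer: -785454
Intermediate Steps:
j(C) = C**2 - 4*C
(j(-3)*(-5) + h(2))*7206 = (-3*(-4 - 3)*(-5) - 4)*7206 = (-3*(-7)*(-5) - 4)*7206 = (21*(-5) - 4)*7206 = (-105 - 4)*7206 = -109*7206 = -785454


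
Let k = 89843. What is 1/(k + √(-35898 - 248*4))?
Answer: 89843/8071801539 - I*√36890/8071801539 ≈ 1.113e-5 - 2.3795e-8*I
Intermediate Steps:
1/(k + √(-35898 - 248*4)) = 1/(89843 + √(-35898 - 248*4)) = 1/(89843 + √(-35898 - 992)) = 1/(89843 + √(-36890)) = 1/(89843 + I*√36890)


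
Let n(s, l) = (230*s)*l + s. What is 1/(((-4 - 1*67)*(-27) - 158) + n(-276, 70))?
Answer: -1/4442117 ≈ -2.2512e-7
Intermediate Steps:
n(s, l) = s + 230*l*s (n(s, l) = 230*l*s + s = s + 230*l*s)
1/(((-4 - 1*67)*(-27) - 158) + n(-276, 70)) = 1/(((-4 - 1*67)*(-27) - 158) - 276*(1 + 230*70)) = 1/(((-4 - 67)*(-27) - 158) - 276*(1 + 16100)) = 1/((-71*(-27) - 158) - 276*16101) = 1/((1917 - 158) - 4443876) = 1/(1759 - 4443876) = 1/(-4442117) = -1/4442117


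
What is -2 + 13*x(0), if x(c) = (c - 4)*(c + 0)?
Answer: -2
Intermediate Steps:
x(c) = c*(-4 + c) (x(c) = (-4 + c)*c = c*(-4 + c))
-2 + 13*x(0) = -2 + 13*(0*(-4 + 0)) = -2 + 13*(0*(-4)) = -2 + 13*0 = -2 + 0 = -2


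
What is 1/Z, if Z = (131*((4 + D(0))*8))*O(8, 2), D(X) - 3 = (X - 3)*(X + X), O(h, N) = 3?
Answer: 1/22008 ≈ 4.5438e-5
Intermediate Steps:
D(X) = 3 + 2*X*(-3 + X) (D(X) = 3 + (X - 3)*(X + X) = 3 + (-3 + X)*(2*X) = 3 + 2*X*(-3 + X))
Z = 22008 (Z = (131*((4 + (3 - 6*0 + 2*0²))*8))*3 = (131*((4 + (3 + 0 + 2*0))*8))*3 = (131*((4 + (3 + 0 + 0))*8))*3 = (131*((4 + 3)*8))*3 = (131*(7*8))*3 = (131*56)*3 = 7336*3 = 22008)
1/Z = 1/22008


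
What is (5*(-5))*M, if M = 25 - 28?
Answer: 75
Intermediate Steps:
M = -3
(5*(-5))*M = (5*(-5))*(-3) = -25*(-3) = 75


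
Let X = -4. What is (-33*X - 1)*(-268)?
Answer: -35108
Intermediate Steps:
(-33*X - 1)*(-268) = (-33*(-4) - 1)*(-268) = (132 - 1)*(-268) = 131*(-268) = -35108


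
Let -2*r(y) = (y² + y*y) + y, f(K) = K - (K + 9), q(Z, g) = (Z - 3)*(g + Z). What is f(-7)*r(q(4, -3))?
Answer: 27/2 ≈ 13.500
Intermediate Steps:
q(Z, g) = (-3 + Z)*(Z + g)
f(K) = -9 (f(K) = K - (9 + K) = K + (-9 - K) = -9)
r(y) = -y² - y/2 (r(y) = -((y² + y*y) + y)/2 = -((y² + y²) + y)/2 = -(2*y² + y)/2 = -(y + 2*y²)/2 = -y² - y/2)
f(-7)*r(q(4, -3)) = -(-9)*(4² - 3*4 - 3*(-3) + 4*(-3))*(½ + (4² - 3*4 - 3*(-3) + 4*(-3))) = -(-9)*(16 - 12 + 9 - 12)*(½ + (16 - 12 + 9 - 12)) = -(-9)*(½ + 1) = -(-9)*3/2 = -9*(-3/2) = 27/2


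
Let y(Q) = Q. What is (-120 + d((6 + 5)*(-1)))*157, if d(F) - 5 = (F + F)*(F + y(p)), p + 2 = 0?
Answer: 26847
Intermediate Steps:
p = -2 (p = -2 + 0 = -2)
d(F) = 5 + 2*F*(-2 + F) (d(F) = 5 + (F + F)*(F - 2) = 5 + (2*F)*(-2 + F) = 5 + 2*F*(-2 + F))
(-120 + d((6 + 5)*(-1)))*157 = (-120 + (5 - 4*(6 + 5)*(-1) + 2*((6 + 5)*(-1))²))*157 = (-120 + (5 - 44*(-1) + 2*(11*(-1))²))*157 = (-120 + (5 - 4*(-11) + 2*(-11)²))*157 = (-120 + (5 + 44 + 2*121))*157 = (-120 + (5 + 44 + 242))*157 = (-120 + 291)*157 = 171*157 = 26847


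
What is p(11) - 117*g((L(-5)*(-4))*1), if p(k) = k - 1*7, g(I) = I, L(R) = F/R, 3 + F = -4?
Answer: 3296/5 ≈ 659.20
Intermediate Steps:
F = -7 (F = -3 - 4 = -7)
L(R) = -7/R
p(k) = -7 + k (p(k) = k - 7 = -7 + k)
p(11) - 117*g((L(-5)*(-4))*1) = (-7 + 11) - 117*-7/(-5)*(-4) = 4 - 117*-7*(-1/5)*(-4) = 4 - 117*(7/5)*(-4) = 4 - (-3276)/5 = 4 - 117*(-28/5) = 4 + 3276/5 = 3296/5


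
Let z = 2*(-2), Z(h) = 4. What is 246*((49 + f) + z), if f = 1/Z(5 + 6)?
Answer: 22263/2 ≈ 11132.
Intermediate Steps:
f = ¼ (f = 1/4 = ¼ ≈ 0.25000)
z = -4
246*((49 + f) + z) = 246*((49 + ¼) - 4) = 246*(197/4 - 4) = 246*(181/4) = 22263/2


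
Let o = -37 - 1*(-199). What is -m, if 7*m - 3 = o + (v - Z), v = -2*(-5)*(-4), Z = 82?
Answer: -43/7 ≈ -6.1429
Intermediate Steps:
v = -40 (v = 10*(-4) = -40)
o = 162 (o = -37 + 199 = 162)
m = 43/7 (m = 3/7 + (162 + (-40 - 1*82))/7 = 3/7 + (162 + (-40 - 82))/7 = 3/7 + (162 - 122)/7 = 3/7 + (⅐)*40 = 3/7 + 40/7 = 43/7 ≈ 6.1429)
-m = -1*43/7 = -43/7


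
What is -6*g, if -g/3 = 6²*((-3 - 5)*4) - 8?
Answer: -20880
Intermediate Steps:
g = 3480 (g = -3*(6²*((-3 - 5)*4) - 8) = -3*(36*(-8*4) - 8) = -3*(36*(-32) - 8) = -3*(-1152 - 8) = -3*(-1160) = 3480)
-6*g = -6*3480 = -20880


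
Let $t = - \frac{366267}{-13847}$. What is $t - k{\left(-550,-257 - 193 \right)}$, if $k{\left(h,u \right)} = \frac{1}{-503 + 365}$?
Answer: $\frac{50558693}{1910886} \approx 26.458$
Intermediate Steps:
$k{\left(h,u \right)} = - \frac{1}{138}$ ($k{\left(h,u \right)} = \frac{1}{-138} = - \frac{1}{138}$)
$t = \frac{366267}{13847}$ ($t = \left(-366267\right) \left(- \frac{1}{13847}\right) = \frac{366267}{13847} \approx 26.451$)
$t - k{\left(-550,-257 - 193 \right)} = \frac{366267}{13847} - - \frac{1}{138} = \frac{366267}{13847} + \frac{1}{138} = \frac{50558693}{1910886}$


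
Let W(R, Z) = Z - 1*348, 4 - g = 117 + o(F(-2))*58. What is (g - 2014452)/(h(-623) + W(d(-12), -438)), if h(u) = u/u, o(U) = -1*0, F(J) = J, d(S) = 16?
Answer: 402913/157 ≈ 2566.3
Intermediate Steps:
o(U) = 0
g = -113 (g = 4 - (117 + 0*58) = 4 - (117 + 0) = 4 - 1*117 = 4 - 117 = -113)
W(R, Z) = -348 + Z (W(R, Z) = Z - 348 = -348 + Z)
h(u) = 1
(g - 2014452)/(h(-623) + W(d(-12), -438)) = (-113 - 2014452)/(1 + (-348 - 438)) = -2014565/(1 - 786) = -2014565/(-785) = -2014565*(-1/785) = 402913/157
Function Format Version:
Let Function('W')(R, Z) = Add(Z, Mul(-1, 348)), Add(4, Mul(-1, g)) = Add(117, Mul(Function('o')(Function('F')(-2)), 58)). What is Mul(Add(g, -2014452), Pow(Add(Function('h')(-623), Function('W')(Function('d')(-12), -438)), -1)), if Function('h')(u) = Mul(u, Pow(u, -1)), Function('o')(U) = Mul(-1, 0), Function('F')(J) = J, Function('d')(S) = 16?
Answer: Rational(402913, 157) ≈ 2566.3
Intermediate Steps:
Function('o')(U) = 0
g = -113 (g = Add(4, Mul(-1, Add(117, Mul(0, 58)))) = Add(4, Mul(-1, Add(117, 0))) = Add(4, Mul(-1, 117)) = Add(4, -117) = -113)
Function('W')(R, Z) = Add(-348, Z) (Function('W')(R, Z) = Add(Z, -348) = Add(-348, Z))
Function('h')(u) = 1
Mul(Add(g, -2014452), Pow(Add(Function('h')(-623), Function('W')(Function('d')(-12), -438)), -1)) = Mul(Add(-113, -2014452), Pow(Add(1, Add(-348, -438)), -1)) = Mul(-2014565, Pow(Add(1, -786), -1)) = Mul(-2014565, Pow(-785, -1)) = Mul(-2014565, Rational(-1, 785)) = Rational(402913, 157)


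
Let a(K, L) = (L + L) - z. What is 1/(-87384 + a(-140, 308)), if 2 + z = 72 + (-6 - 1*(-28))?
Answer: -1/86860 ≈ -1.1513e-5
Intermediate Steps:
z = 92 (z = -2 + (72 + (-6 - 1*(-28))) = -2 + (72 + (-6 + 28)) = -2 + (72 + 22) = -2 + 94 = 92)
a(K, L) = -92 + 2*L (a(K, L) = (L + L) - 1*92 = 2*L - 92 = -92 + 2*L)
1/(-87384 + a(-140, 308)) = 1/(-87384 + (-92 + 2*308)) = 1/(-87384 + (-92 + 616)) = 1/(-87384 + 524) = 1/(-86860) = -1/86860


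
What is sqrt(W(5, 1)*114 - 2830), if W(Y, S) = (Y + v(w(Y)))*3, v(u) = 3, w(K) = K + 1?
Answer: I*sqrt(94) ≈ 9.6954*I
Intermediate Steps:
w(K) = 1 + K
W(Y, S) = 9 + 3*Y (W(Y, S) = (Y + 3)*3 = (3 + Y)*3 = 9 + 3*Y)
sqrt(W(5, 1)*114 - 2830) = sqrt((9 + 3*5)*114 - 2830) = sqrt((9 + 15)*114 - 2830) = sqrt(24*114 - 2830) = sqrt(2736 - 2830) = sqrt(-94) = I*sqrt(94)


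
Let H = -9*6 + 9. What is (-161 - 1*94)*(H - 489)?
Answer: 136170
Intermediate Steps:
H = -45 (H = -54 + 9 = -45)
(-161 - 1*94)*(H - 489) = (-161 - 1*94)*(-45 - 489) = (-161 - 94)*(-534) = -255*(-534) = 136170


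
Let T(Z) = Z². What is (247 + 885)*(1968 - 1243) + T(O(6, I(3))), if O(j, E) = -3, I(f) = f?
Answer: 820709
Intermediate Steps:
(247 + 885)*(1968 - 1243) + T(O(6, I(3))) = (247 + 885)*(1968 - 1243) + (-3)² = 1132*725 + 9 = 820700 + 9 = 820709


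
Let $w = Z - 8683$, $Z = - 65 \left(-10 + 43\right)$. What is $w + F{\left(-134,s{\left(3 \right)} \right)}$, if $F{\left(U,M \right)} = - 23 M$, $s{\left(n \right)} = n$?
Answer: $-10897$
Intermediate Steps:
$Z = -2145$ ($Z = \left(-65\right) 33 = -2145$)
$w = -10828$ ($w = -2145 - 8683 = -10828$)
$w + F{\left(-134,s{\left(3 \right)} \right)} = -10828 - 69 = -10897$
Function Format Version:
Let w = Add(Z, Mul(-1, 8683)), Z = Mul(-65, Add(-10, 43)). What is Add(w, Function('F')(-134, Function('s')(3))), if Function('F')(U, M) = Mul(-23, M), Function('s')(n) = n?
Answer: -10897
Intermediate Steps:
Z = -2145 (Z = Mul(-65, 33) = -2145)
w = -10828 (w = Add(-2145, Mul(-1, 8683)) = Add(-2145, -8683) = -10828)
Add(w, Function('F')(-134, Function('s')(3))) = Add(-10828, Mul(-23, 3)) = Add(-10828, -69) = -10897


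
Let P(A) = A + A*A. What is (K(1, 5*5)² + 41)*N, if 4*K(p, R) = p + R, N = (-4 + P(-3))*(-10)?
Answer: -1665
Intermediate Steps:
P(A) = A + A²
N = -20 (N = (-4 - 3*(1 - 3))*(-10) = (-4 - 3*(-2))*(-10) = (-4 + 6)*(-10) = 2*(-10) = -20)
K(p, R) = R/4 + p/4 (K(p, R) = (p + R)/4 = (R + p)/4 = R/4 + p/4)
(K(1, 5*5)² + 41)*N = (((5*5)/4 + (¼)*1)² + 41)*(-20) = (((¼)*25 + ¼)² + 41)*(-20) = ((25/4 + ¼)² + 41)*(-20) = ((13/2)² + 41)*(-20) = (169/4 + 41)*(-20) = (333/4)*(-20) = -1665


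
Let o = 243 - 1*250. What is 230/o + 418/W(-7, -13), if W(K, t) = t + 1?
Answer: -2843/42 ≈ -67.690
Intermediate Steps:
o = -7 (o = 243 - 250 = -7)
W(K, t) = 1 + t
230/o + 418/W(-7, -13) = 230/(-7) + 418/(1 - 13) = 230*(-1/7) + 418/(-12) = -230/7 + 418*(-1/12) = -230/7 - 209/6 = -2843/42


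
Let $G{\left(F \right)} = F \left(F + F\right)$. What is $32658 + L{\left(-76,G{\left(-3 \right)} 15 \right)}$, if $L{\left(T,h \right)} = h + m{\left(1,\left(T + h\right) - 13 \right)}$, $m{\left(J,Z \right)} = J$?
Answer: $32929$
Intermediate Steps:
$G{\left(F \right)} = 2 F^{2}$ ($G{\left(F \right)} = F 2 F = 2 F^{2}$)
$L{\left(T,h \right)} = 1 + h$ ($L{\left(T,h \right)} = h + 1 = 1 + h$)
$32658 + L{\left(-76,G{\left(-3 \right)} 15 \right)} = 32658 + \left(1 + 2 \left(-3\right)^{2} \cdot 15\right) = 32658 + \left(1 + 2 \cdot 9 \cdot 15\right) = 32658 + \left(1 + 18 \cdot 15\right) = 32658 + \left(1 + 270\right) = 32658 + 271 = 32929$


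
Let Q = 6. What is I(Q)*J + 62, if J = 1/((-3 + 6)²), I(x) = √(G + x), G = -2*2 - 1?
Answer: 559/9 ≈ 62.111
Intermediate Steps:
G = -5 (G = -4 - 1 = -5)
I(x) = √(-5 + x)
J = ⅑ (J = 1/(3²) = 1/9 = ⅑ ≈ 0.11111)
I(Q)*J + 62 = √(-5 + 6)*(⅑) + 62 = √1*(⅑) + 62 = 1*(⅑) + 62 = ⅑ + 62 = 559/9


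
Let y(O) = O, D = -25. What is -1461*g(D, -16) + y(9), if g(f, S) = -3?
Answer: 4392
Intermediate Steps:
-1461*g(D, -16) + y(9) = -1461*(-3) + 9 = 4383 + 9 = 4392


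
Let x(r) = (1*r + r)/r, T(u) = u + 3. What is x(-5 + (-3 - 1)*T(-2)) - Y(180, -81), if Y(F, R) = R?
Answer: 83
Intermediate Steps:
T(u) = 3 + u
x(r) = 2 (x(r) = (r + r)/r = (2*r)/r = 2)
x(-5 + (-3 - 1)*T(-2)) - Y(180, -81) = 2 - 1*(-81) = 2 + 81 = 83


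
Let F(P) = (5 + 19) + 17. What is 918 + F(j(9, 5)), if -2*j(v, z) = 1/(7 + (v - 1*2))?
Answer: 959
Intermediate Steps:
j(v, z) = -1/(2*(5 + v)) (j(v, z) = -1/(2*(7 + (v - 1*2))) = -1/(2*(7 + (v - 2))) = -1/(2*(7 + (-2 + v))) = -1/(2*(5 + v)))
F(P) = 41 (F(P) = 24 + 17 = 41)
918 + F(j(9, 5)) = 918 + 41 = 959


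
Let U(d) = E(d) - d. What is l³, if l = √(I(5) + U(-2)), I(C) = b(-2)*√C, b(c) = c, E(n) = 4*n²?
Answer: 2*√2*(9 - √5)^(3/2) ≈ 49.756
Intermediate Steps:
U(d) = -d + 4*d² (U(d) = 4*d² - d = -d + 4*d²)
I(C) = -2*√C
l = √(18 - 2*√5) (l = √(-2*√5 - 2*(-1 + 4*(-2))) = √(-2*√5 - 2*(-1 - 8)) = √(-2*√5 - 2*(-9)) = √(-2*√5 + 18) = √(18 - 2*√5) ≈ 3.6780)
l³ = (√(18 - 2*√5))³ = (18 - 2*√5)^(3/2)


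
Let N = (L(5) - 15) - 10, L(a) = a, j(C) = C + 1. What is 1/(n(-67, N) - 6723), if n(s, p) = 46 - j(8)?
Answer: -1/6686 ≈ -0.00014957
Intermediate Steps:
j(C) = 1 + C
N = -20 (N = (5 - 15) - 10 = -10 - 10 = -20)
n(s, p) = 37 (n(s, p) = 46 - (1 + 8) = 46 - 1*9 = 46 - 9 = 37)
1/(n(-67, N) - 6723) = 1/(37 - 6723) = 1/(-6686) = -1/6686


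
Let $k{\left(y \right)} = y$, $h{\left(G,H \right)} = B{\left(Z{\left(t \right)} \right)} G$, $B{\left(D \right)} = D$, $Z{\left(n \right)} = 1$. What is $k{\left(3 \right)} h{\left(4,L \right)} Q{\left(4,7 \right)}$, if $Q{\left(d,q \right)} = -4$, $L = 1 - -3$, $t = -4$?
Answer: $-48$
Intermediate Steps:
$L = 4$ ($L = 1 + 3 = 4$)
$h{\left(G,H \right)} = G$ ($h{\left(G,H \right)} = 1 G = G$)
$k{\left(3 \right)} h{\left(4,L \right)} Q{\left(4,7 \right)} = 3 \cdot 4 \left(-4\right) = 12 \left(-4\right) = -48$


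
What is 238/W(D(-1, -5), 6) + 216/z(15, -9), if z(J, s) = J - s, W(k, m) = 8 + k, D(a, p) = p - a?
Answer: 137/2 ≈ 68.500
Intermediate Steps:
238/W(D(-1, -5), 6) + 216/z(15, -9) = 238/(8 + (-5 - 1*(-1))) + 216/(15 - 1*(-9)) = 238/(8 + (-5 + 1)) + 216/(15 + 9) = 238/(8 - 4) + 216/24 = 238/4 + 216*(1/24) = 238*(¼) + 9 = 119/2 + 9 = 137/2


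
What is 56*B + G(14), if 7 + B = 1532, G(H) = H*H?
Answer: 85596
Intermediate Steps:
G(H) = H²
B = 1525 (B = -7 + 1532 = 1525)
56*B + G(14) = 56*1525 + 14² = 85400 + 196 = 85596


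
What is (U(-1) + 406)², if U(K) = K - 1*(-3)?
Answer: 166464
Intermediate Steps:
U(K) = 3 + K (U(K) = K + 3 = 3 + K)
(U(-1) + 406)² = ((3 - 1) + 406)² = (2 + 406)² = 408² = 166464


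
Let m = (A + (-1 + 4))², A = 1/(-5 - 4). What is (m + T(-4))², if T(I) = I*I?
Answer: 3888784/6561 ≈ 592.71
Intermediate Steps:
A = -⅑ (A = 1/(-9) = -⅑ ≈ -0.11111)
T(I) = I²
m = 676/81 (m = (-⅑ + (-1 + 4))² = (-⅑ + 3)² = (26/9)² = 676/81 ≈ 8.3457)
(m + T(-4))² = (676/81 + (-4)²)² = (676/81 + 16)² = (1972/81)² = 3888784/6561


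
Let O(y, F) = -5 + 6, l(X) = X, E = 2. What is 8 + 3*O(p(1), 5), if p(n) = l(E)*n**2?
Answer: 11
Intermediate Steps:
p(n) = 2*n**2
O(y, F) = 1
8 + 3*O(p(1), 5) = 8 + 3*1 = 8 + 3 = 11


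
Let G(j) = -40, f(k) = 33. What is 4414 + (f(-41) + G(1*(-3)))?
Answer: 4407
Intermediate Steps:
4414 + (f(-41) + G(1*(-3))) = 4414 + (33 - 40) = 4414 - 7 = 4407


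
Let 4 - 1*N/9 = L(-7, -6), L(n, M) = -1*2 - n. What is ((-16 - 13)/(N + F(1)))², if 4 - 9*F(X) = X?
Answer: 7569/676 ≈ 11.197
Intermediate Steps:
L(n, M) = -2 - n
N = -9 (N = 36 - 9*(-2 - 1*(-7)) = 36 - 9*(-2 + 7) = 36 - 9*5 = 36 - 45 = -9)
F(X) = 4/9 - X/9
((-16 - 13)/(N + F(1)))² = ((-16 - 13)/(-9 + (4/9 - ⅑*1)))² = (-29/(-9 + (4/9 - ⅑)))² = (-29/(-9 + ⅓))² = (-29/(-26/3))² = (-29*(-3/26))² = (87/26)² = 7569/676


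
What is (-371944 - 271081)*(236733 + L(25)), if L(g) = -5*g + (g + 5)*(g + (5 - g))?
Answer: -152241312950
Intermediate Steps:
L(g) = 25 (L(g) = -5*g + (5 + g)*5 = -5*g + (25 + 5*g) = 25)
(-371944 - 271081)*(236733 + L(25)) = (-371944 - 271081)*(236733 + 25) = -643025*236758 = -152241312950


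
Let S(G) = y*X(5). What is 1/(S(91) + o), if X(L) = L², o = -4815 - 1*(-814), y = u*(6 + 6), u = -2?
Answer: -1/4601 ≈ -0.00021734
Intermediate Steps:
y = -24 (y = -2*(6 + 6) = -2*12 = -24)
o = -4001 (o = -4815 + 814 = -4001)
S(G) = -600 (S(G) = -24*5² = -24*25 = -600)
1/(S(91) + o) = 1/(-600 - 4001) = 1/(-4601) = -1/4601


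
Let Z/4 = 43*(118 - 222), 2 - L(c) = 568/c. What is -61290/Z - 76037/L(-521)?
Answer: -177134849519/7199920 ≈ -24602.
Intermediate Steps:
L(c) = 2 - 568/c
Z = -17888 (Z = 4*(43*(118 - 222)) = 4*(43*(-104)) = 4*(-4472) = -17888)
-61290/Z - 76037/L(-521) = -61290/(-17888) - 76037/(2 - 568/(-521)) = -61290*(-1/17888) - 76037/(2 - 568*(-1/521)) = 30645/8944 - 76037/(2 + 568/521) = 30645/8944 - 76037/1610/521 = 30645/8944 - 76037*521/1610 = 30645/8944 - 39615277/1610 = -177134849519/7199920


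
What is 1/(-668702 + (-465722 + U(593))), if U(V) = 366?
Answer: -1/1134058 ≈ -8.8179e-7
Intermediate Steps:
1/(-668702 + (-465722 + U(593))) = 1/(-668702 + (-465722 + 366)) = 1/(-668702 - 465356) = 1/(-1134058) = -1/1134058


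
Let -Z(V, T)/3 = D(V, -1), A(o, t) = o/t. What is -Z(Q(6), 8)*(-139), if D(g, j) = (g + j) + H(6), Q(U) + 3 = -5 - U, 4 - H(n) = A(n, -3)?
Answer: 3753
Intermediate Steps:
H(n) = 4 + n/3 (H(n) = 4 - n/(-3) = 4 - n*(-1)/3 = 4 - (-1)*n/3 = 4 + n/3)
Q(U) = -8 - U (Q(U) = -3 + (-5 - U) = -8 - U)
D(g, j) = 6 + g + j (D(g, j) = (g + j) + (4 + (1/3)*6) = (g + j) + (4 + 2) = (g + j) + 6 = 6 + g + j)
Z(V, T) = -15 - 3*V (Z(V, T) = -3*(6 + V - 1) = -3*(5 + V) = -15 - 3*V)
-Z(Q(6), 8)*(-139) = -(-15 - 3*(-8 - 1*6))*(-139) = -(-15 - 3*(-8 - 6))*(-139) = -(-15 - 3*(-14))*(-139) = -(-15 + 42)*(-139) = -27*(-139) = -1*(-3753) = 3753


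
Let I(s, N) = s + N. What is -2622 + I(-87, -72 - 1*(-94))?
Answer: -2687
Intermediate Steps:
I(s, N) = N + s
-2622 + I(-87, -72 - 1*(-94)) = -2622 + ((-72 - 1*(-94)) - 87) = -2622 + ((-72 + 94) - 87) = -2622 + (22 - 87) = -2622 - 65 = -2687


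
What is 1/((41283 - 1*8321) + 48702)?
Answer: 1/81664 ≈ 1.2245e-5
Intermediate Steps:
1/((41283 - 1*8321) + 48702) = 1/((41283 - 8321) + 48702) = 1/(32962 + 48702) = 1/81664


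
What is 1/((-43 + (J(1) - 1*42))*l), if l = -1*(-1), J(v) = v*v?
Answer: -1/84 ≈ -0.011905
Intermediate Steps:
J(v) = v²
l = 1
1/((-43 + (J(1) - 1*42))*l) = 1/((-43 + (1² - 1*42))*1) = 1/((-43 + (1 - 42))*1) = 1/((-43 - 41)*1) = 1/(-84*1) = 1/(-84) = -1/84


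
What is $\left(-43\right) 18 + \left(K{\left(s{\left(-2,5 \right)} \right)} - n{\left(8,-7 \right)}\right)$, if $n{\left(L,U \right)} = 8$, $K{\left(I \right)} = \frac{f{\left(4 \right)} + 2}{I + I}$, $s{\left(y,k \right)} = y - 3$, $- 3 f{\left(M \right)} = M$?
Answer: $- \frac{11731}{15} \approx -782.07$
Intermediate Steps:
$f{\left(M \right)} = - \frac{M}{3}$
$s{\left(y,k \right)} = -3 + y$ ($s{\left(y,k \right)} = y - 3 = -3 + y$)
$K{\left(I \right)} = \frac{1}{3 I}$ ($K{\left(I \right)} = \frac{\left(- \frac{1}{3}\right) 4 + 2}{I + I} = \frac{- \frac{4}{3} + 2}{2 I} = \frac{2 \frac{1}{2 I}}{3} = \frac{1}{3 I}$)
$\left(-43\right) 18 + \left(K{\left(s{\left(-2,5 \right)} \right)} - n{\left(8,-7 \right)}\right) = \left(-43\right) 18 + \left(\frac{1}{3 \left(-3 - 2\right)} - 8\right) = -774 - \left(8 - \frac{1}{3 \left(-5\right)}\right) = -774 + \left(\frac{1}{3} \left(- \frac{1}{5}\right) - 8\right) = -774 - \frac{121}{15} = - \frac{11731}{15}$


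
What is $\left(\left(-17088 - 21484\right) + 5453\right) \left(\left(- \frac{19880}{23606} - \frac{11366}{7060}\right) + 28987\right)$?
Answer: $- \frac{39995474974849039}{41664590} \approx -9.5994 \cdot 10^{8}$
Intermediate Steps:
$\left(\left(-17088 - 21484\right) + 5453\right) \left(\left(- \frac{19880}{23606} - \frac{11366}{7060}\right) + 28987\right) = \left(\left(-17088 - 21484\right) + 5453\right) \left(\left(\left(-19880\right) \frac{1}{23606} - \frac{5683}{3530}\right) + 28987\right) = \left(-38572 + 5453\right) \left(\left(- \frac{9940}{11803} - \frac{5683}{3530}\right) + 28987\right) = - 33119 \left(- \frac{102164649}{41664590} + 28987\right) = \left(-33119\right) \frac{1207629305681}{41664590} = - \frac{39995474974849039}{41664590}$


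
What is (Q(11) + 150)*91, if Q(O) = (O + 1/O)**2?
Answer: 3006094/121 ≈ 24844.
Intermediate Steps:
(Q(11) + 150)*91 = ((1 + 11**2)**2/11**2 + 150)*91 = ((1 + 121)**2/121 + 150)*91 = ((1/121)*122**2 + 150)*91 = ((1/121)*14884 + 150)*91 = (14884/121 + 150)*91 = (33034/121)*91 = 3006094/121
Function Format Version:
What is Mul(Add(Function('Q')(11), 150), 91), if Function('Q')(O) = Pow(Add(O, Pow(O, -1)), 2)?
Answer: Rational(3006094, 121) ≈ 24844.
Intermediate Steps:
Mul(Add(Function('Q')(11), 150), 91) = Mul(Add(Mul(Pow(11, -2), Pow(Add(1, Pow(11, 2)), 2)), 150), 91) = Mul(Add(Mul(Rational(1, 121), Pow(Add(1, 121), 2)), 150), 91) = Mul(Add(Mul(Rational(1, 121), Pow(122, 2)), 150), 91) = Mul(Add(Mul(Rational(1, 121), 14884), 150), 91) = Mul(Add(Rational(14884, 121), 150), 91) = Mul(Rational(33034, 121), 91) = Rational(3006094, 121)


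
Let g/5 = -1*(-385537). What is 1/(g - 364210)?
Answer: 1/1563475 ≈ 6.3960e-7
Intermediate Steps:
g = 1927685 (g = 5*(-1*(-385537)) = 5*385537 = 1927685)
1/(g - 364210) = 1/(1927685 - 364210) = 1/1563475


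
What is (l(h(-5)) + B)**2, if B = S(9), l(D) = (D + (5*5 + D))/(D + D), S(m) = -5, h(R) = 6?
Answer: 529/144 ≈ 3.6736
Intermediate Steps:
l(D) = (25 + 2*D)/(2*D) (l(D) = (D + (25 + D))/((2*D)) = (25 + 2*D)*(1/(2*D)) = (25 + 2*D)/(2*D))
B = -5
(l(h(-5)) + B)**2 = ((25/2 + 6)/6 - 5)**2 = ((1/6)*(37/2) - 5)**2 = (37/12 - 5)**2 = (-23/12)**2 = 529/144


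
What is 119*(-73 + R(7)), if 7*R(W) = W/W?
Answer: -8670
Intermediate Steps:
R(W) = ⅐ (R(W) = (W/W)/7 = (⅐)*1 = ⅐)
119*(-73 + R(7)) = 119*(-73 + ⅐) = 119*(-510/7) = -8670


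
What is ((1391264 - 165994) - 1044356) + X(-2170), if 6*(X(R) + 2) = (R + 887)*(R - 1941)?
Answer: 6359885/6 ≈ 1.0600e+6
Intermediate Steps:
X(R) = -2 + (-1941 + R)*(887 + R)/6 (X(R) = -2 + ((R + 887)*(R - 1941))/6 = -2 + ((887 + R)*(-1941 + R))/6 = -2 + ((-1941 + R)*(887 + R))/6 = -2 + (-1941 + R)*(887 + R)/6)
((1391264 - 165994) - 1044356) + X(-2170) = ((1391264 - 165994) - 1044356) + (-573893/2 - 527/3*(-2170) + (⅙)*(-2170)²) = (1225270 - 1044356) + (-573893/2 + 1143590/3 + (⅙)*4708900) = 180914 + (-573893/2 + 1143590/3 + 2354450/3) = 180914 + 5274401/6 = 6359885/6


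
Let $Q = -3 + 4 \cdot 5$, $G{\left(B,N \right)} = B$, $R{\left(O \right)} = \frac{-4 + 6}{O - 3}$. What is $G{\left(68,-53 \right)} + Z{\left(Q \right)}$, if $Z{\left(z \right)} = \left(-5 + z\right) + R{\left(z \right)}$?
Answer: $\frac{561}{7} \approx 80.143$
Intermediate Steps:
$R{\left(O \right)} = \frac{2}{-3 + O}$
$Q = 17$ ($Q = -3 + 20 = 17$)
$Z{\left(z \right)} = -5 + z + \frac{2}{-3 + z}$ ($Z{\left(z \right)} = \left(-5 + z\right) + \frac{2}{-3 + z} = -5 + z + \frac{2}{-3 + z}$)
$G{\left(68,-53 \right)} + Z{\left(Q \right)} = 68 + \frac{2 + \left(-5 + 17\right) \left(-3 + 17\right)}{-3 + 17} = 68 + \frac{2 + 12 \cdot 14}{14} = 68 + \frac{2 + 168}{14} = 68 + \frac{1}{14} \cdot 170 = 68 + \frac{85}{7} = \frac{561}{7}$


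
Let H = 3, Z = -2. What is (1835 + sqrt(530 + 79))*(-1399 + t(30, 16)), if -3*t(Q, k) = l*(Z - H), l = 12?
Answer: -2530465 - 1379*sqrt(609) ≈ -2.5645e+6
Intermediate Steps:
t(Q, k) = 20 (t(Q, k) = -4*(-2 - 1*3) = -4*(-2 - 3) = -4*(-5) = -1/3*(-60) = 20)
(1835 + sqrt(530 + 79))*(-1399 + t(30, 16)) = (1835 + sqrt(530 + 79))*(-1399 + 20) = (1835 + sqrt(609))*(-1379) = -2530465 - 1379*sqrt(609)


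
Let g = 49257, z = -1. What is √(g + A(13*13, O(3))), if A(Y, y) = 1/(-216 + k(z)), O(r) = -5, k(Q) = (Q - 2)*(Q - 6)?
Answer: √1872997230/195 ≈ 221.94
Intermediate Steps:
k(Q) = (-6 + Q)*(-2 + Q) (k(Q) = (-2 + Q)*(-6 + Q) = (-6 + Q)*(-2 + Q))
A(Y, y) = -1/195 (A(Y, y) = 1/(-216 + (12 + (-1)² - 8*(-1))) = 1/(-216 + (12 + 1 + 8)) = 1/(-216 + 21) = 1/(-195) = -1/195)
√(g + A(13*13, O(3))) = √(49257 - 1/195) = √(9605114/195) = √1872997230/195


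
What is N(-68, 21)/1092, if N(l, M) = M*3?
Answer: 3/52 ≈ 0.057692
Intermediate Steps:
N(l, M) = 3*M
N(-68, 21)/1092 = (3*21)/1092 = 63*(1/1092) = 3/52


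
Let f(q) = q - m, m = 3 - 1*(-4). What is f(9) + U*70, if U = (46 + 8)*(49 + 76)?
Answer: 472502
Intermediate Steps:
m = 7 (m = 3 + 4 = 7)
U = 6750 (U = 54*125 = 6750)
f(q) = -7 + q (f(q) = q - 1*7 = q - 7 = -7 + q)
f(9) + U*70 = (-7 + 9) + 6750*70 = 2 + 472500 = 472502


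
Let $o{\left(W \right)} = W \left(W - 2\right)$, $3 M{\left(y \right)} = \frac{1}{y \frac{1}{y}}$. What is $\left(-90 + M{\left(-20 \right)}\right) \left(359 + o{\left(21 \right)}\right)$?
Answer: $- \frac{203902}{3} \approx -67967.0$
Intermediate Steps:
$M{\left(y \right)} = \frac{1}{3}$ ($M{\left(y \right)} = \frac{1}{3 \frac{y}{y}} = \frac{1}{3 \cdot 1} = \frac{1}{3} \cdot 1 = \frac{1}{3}$)
$o{\left(W \right)} = W \left(-2 + W\right)$
$\left(-90 + M{\left(-20 \right)}\right) \left(359 + o{\left(21 \right)}\right) = \left(-90 + \frac{1}{3}\right) \left(359 + 21 \left(-2 + 21\right)\right) = - \frac{269 \left(359 + 21 \cdot 19\right)}{3} = - \frac{269 \left(359 + 399\right)}{3} = \left(- \frac{269}{3}\right) 758 = - \frac{203902}{3}$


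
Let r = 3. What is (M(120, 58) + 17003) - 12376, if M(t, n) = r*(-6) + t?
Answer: 4729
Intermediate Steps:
M(t, n) = -18 + t (M(t, n) = 3*(-6) + t = -18 + t)
(M(120, 58) + 17003) - 12376 = ((-18 + 120) + 17003) - 12376 = (102 + 17003) - 12376 = 17105 - 12376 = 4729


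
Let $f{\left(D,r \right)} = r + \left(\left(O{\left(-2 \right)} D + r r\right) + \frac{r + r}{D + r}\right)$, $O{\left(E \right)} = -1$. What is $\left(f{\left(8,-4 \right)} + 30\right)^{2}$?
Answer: $1024$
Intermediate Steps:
$f{\left(D,r \right)} = r + r^{2} - D + \frac{2 r}{D + r}$ ($f{\left(D,r \right)} = r - \left(D - r r - \frac{r + r}{D + r}\right) = r - \left(D - r^{2} - \frac{2 r}{D + r}\right) = r + \left(r^{2} - D + \frac{2 r}{D + r}\right) = r + r^{2} - D + \frac{2 r}{D + r}$)
$\left(f{\left(8,-4 \right)} + 30\right)^{2} = \left(\frac{\left(-4\right)^{2} + \left(-4\right)^{3} - 8^{2} + 2 \left(-4\right) + 8 \left(-4\right)^{2}}{8 - 4} + 30\right)^{2} = \left(\frac{16 - 64 - 64 - 8 + 8 \cdot 16}{4} + 30\right)^{2} = \left(\frac{16 - 64 - 64 - 8 + 128}{4} + 30\right)^{2} = \left(\frac{1}{4} \cdot 8 + 30\right)^{2} = \left(2 + 30\right)^{2} = 32^{2} = 1024$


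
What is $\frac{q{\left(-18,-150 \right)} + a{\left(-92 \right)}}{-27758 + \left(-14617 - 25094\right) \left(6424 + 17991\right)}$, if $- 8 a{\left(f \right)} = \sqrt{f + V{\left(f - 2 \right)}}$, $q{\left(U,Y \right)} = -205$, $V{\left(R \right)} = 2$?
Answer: $\frac{205}{969571823} + \frac{3 i \sqrt{10}}{7756574584} \approx 2.1143 \cdot 10^{-7} + 1.2231 \cdot 10^{-9} i$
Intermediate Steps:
$a{\left(f \right)} = - \frac{\sqrt{2 + f}}{8}$ ($a{\left(f \right)} = - \frac{\sqrt{f + 2}}{8} = - \frac{\sqrt{2 + f}}{8}$)
$\frac{q{\left(-18,-150 \right)} + a{\left(-92 \right)}}{-27758 + \left(-14617 - 25094\right) \left(6424 + 17991\right)} = \frac{-205 - \frac{\sqrt{2 - 92}}{8}}{-27758 + \left(-14617 - 25094\right) \left(6424 + 17991\right)} = \frac{-205 - \frac{\sqrt{-90}}{8}}{-27758 - 969544065} = \frac{-205 - \frac{3 i \sqrt{10}}{8}}{-27758 - 969544065} = \frac{-205 - \frac{3 i \sqrt{10}}{8}}{-969571823} = \left(-205 - \frac{3 i \sqrt{10}}{8}\right) \left(- \frac{1}{969571823}\right) = \frac{205}{969571823} + \frac{3 i \sqrt{10}}{7756574584}$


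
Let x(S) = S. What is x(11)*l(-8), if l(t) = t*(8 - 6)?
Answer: -176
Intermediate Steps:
l(t) = 2*t (l(t) = t*2 = 2*t)
x(11)*l(-8) = 11*(2*(-8)) = 11*(-16) = -176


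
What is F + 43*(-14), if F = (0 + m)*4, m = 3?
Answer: -590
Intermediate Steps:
F = 12 (F = (0 + 3)*4 = 3*4 = 12)
F + 43*(-14) = 12 + 43*(-14) = 12 - 602 = -590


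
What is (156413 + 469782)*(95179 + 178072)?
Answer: 171108409945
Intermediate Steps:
(156413 + 469782)*(95179 + 178072) = 626195*273251 = 171108409945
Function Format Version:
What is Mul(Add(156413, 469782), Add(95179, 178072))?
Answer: 171108409945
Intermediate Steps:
Mul(Add(156413, 469782), Add(95179, 178072)) = Mul(626195, 273251) = 171108409945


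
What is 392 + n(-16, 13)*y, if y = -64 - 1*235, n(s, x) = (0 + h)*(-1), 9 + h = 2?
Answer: -1701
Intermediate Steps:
h = -7 (h = -9 + 2 = -7)
n(s, x) = 7 (n(s, x) = (0 - 7)*(-1) = -7*(-1) = 7)
y = -299 (y = -64 - 235 = -299)
392 + n(-16, 13)*y = 392 + 7*(-299) = 392 - 2093 = -1701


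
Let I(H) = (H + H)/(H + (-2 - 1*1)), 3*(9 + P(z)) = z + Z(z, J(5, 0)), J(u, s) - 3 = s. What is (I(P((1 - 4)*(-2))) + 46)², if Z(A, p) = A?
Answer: 35721/16 ≈ 2232.6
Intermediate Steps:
J(u, s) = 3 + s
P(z) = -9 + 2*z/3 (P(z) = -9 + (z + z)/3 = -9 + (2*z)/3 = -9 + 2*z/3)
I(H) = 2*H/(-3 + H) (I(H) = (2*H)/(H + (-2 - 1)) = (2*H)/(H - 3) = (2*H)/(-3 + H) = 2*H/(-3 + H))
(I(P((1 - 4)*(-2))) + 46)² = (2*(-9 + 2*((1 - 4)*(-2))/3)/(-3 + (-9 + 2*((1 - 4)*(-2))/3)) + 46)² = (2*(-9 + 2*(-3*(-2))/3)/(-3 + (-9 + 2*(-3*(-2))/3)) + 46)² = (2*(-9 + (⅔)*6)/(-3 + (-9 + (⅔)*6)) + 46)² = (2*(-9 + 4)/(-3 + (-9 + 4)) + 46)² = (2*(-5)/(-3 - 5) + 46)² = (2*(-5)/(-8) + 46)² = (2*(-5)*(-⅛) + 46)² = (5/4 + 46)² = (189/4)² = 35721/16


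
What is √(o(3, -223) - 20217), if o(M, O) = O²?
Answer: 2*√7378 ≈ 171.79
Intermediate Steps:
√(o(3, -223) - 20217) = √((-223)² - 20217) = √(49729 - 20217) = √29512 = 2*√7378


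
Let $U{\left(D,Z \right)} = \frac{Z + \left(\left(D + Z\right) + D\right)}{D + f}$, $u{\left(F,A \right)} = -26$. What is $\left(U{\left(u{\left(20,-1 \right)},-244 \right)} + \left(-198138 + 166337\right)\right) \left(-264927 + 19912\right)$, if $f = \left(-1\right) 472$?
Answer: $\frac{646690875895}{83} \approx 7.7915 \cdot 10^{9}$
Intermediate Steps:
$f = -472$
$U{\left(D,Z \right)} = \frac{2 D + 2 Z}{-472 + D}$ ($U{\left(D,Z \right)} = \frac{Z + \left(\left(D + Z\right) + D\right)}{D - 472} = \frac{Z + \left(Z + 2 D\right)}{-472 + D} = \frac{2 D + 2 Z}{-472 + D}$)
$\left(U{\left(u{\left(20,-1 \right)},-244 \right)} + \left(-198138 + 166337\right)\right) \left(-264927 + 19912\right) = \left(\frac{2 \left(-26 - 244\right)}{-472 - 26} + \left(-198138 + 166337\right)\right) \left(-264927 + 19912\right) = \left(2 \frac{1}{-498} \left(-270\right) - 31801\right) \left(-245015\right) = \left(2 \left(- \frac{1}{498}\right) \left(-270\right) - 31801\right) \left(-245015\right) = \left(\frac{90}{83} - 31801\right) \left(-245015\right) = \left(- \frac{2639393}{83}\right) \left(-245015\right) = \frac{646690875895}{83}$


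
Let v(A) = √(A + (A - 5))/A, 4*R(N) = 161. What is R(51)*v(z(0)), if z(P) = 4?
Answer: 161*√3/16 ≈ 17.429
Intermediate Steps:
R(N) = 161/4 (R(N) = (¼)*161 = 161/4)
v(A) = √(-5 + 2*A)/A (v(A) = √(A + (-5 + A))/A = √(-5 + 2*A)/A)
R(51)*v(z(0)) = 161*(√(-5 + 2*4)/4)/4 = 161*(√(-5 + 8)/4)/4 = 161*(√3/4)/4 = 161*√3/16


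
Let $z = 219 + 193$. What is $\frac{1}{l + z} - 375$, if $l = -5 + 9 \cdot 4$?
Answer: $- \frac{166124}{443} \approx -375.0$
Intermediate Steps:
$z = 412$
$l = 31$ ($l = -5 + 36 = 31$)
$\frac{1}{l + z} - 375 = \frac{1}{31 + 412} - 375 = \frac{1}{443} - 375 = - \frac{166124}{443}$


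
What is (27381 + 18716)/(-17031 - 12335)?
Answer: -46097/29366 ≈ -1.5697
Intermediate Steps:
(27381 + 18716)/(-17031 - 12335) = 46097/(-29366) = 46097*(-1/29366) = -46097/29366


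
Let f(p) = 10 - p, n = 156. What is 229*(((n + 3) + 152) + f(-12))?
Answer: 76257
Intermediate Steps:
229*(((n + 3) + 152) + f(-12)) = 229*(((156 + 3) + 152) + (10 - 1*(-12))) = 229*((159 + 152) + (10 + 12)) = 229*(311 + 22) = 229*333 = 76257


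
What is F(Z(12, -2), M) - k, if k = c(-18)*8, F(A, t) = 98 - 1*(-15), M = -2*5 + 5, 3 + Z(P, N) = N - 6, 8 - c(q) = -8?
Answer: -15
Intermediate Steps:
c(q) = 16 (c(q) = 8 - 1*(-8) = 8 + 8 = 16)
Z(P, N) = -9 + N (Z(P, N) = -3 + (N - 6) = -3 + (-6 + N) = -9 + N)
M = -5 (M = -10 + 5 = -5)
F(A, t) = 113 (F(A, t) = 98 + 15 = 113)
k = 128 (k = 16*8 = 128)
F(Z(12, -2), M) - k = 113 - 1*128 = 113 - 128 = -15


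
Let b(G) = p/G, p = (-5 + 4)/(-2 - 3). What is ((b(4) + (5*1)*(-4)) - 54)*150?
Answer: -22185/2 ≈ -11093.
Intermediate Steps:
p = ⅕ (p = -1/(-5) = -1*(-⅕) = ⅕ ≈ 0.20000)
b(G) = 1/(5*G)
((b(4) + (5*1)*(-4)) - 54)*150 = (((⅕)/4 + (5*1)*(-4)) - 54)*150 = (((⅕)*(¼) + 5*(-4)) - 54)*150 = ((1/20 - 20) - 54)*150 = (-399/20 - 54)*150 = -1479/20*150 = -22185/2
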